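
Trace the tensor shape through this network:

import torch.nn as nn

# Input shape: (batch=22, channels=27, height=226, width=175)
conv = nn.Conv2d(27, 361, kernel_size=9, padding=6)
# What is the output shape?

Input shape: (22, 27, 226, 175)
Output shape: (22, 361, 230, 179)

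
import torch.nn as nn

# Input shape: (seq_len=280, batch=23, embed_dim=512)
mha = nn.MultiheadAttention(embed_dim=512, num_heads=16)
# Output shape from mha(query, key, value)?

Input shape: (280, 23, 512)
Output shape: (280, 23, 512)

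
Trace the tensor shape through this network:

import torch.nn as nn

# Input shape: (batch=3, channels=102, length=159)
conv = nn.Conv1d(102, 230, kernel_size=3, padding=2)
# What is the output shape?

Input shape: (3, 102, 159)
Output shape: (3, 230, 161)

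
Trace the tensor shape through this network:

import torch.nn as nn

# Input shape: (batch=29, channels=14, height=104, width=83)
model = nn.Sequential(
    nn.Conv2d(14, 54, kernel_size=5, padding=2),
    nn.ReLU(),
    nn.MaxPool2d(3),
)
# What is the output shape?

Input shape: (29, 14, 104, 83)
  -> after Conv2d: (29, 54, 104, 83)
  -> after ReLU: (29, 54, 104, 83)
Output shape: (29, 54, 34, 27)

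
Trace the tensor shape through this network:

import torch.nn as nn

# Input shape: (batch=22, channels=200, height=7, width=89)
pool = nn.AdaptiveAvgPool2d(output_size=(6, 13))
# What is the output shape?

Input shape: (22, 200, 7, 89)
Output shape: (22, 200, 6, 13)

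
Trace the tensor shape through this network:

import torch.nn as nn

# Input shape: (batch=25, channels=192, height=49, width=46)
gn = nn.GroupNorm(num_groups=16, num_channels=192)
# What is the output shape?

Input shape: (25, 192, 49, 46)
Output shape: (25, 192, 49, 46)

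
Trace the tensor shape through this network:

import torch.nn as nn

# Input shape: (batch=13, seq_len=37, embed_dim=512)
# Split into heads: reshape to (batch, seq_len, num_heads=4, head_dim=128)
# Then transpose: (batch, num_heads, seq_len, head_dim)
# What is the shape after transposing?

Input shape: (13, 37, 512)
  -> after reshape: (13, 37, 4, 128)
Output shape: (13, 4, 37, 128)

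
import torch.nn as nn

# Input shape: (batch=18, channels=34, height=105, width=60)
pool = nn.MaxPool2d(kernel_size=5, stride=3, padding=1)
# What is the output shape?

Input shape: (18, 34, 105, 60)
Output shape: (18, 34, 35, 20)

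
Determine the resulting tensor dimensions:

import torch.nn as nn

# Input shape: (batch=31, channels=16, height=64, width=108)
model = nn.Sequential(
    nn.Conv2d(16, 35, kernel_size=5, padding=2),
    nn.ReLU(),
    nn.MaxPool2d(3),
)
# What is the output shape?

Input shape: (31, 16, 64, 108)
  -> after Conv2d: (31, 35, 64, 108)
  -> after ReLU: (31, 35, 64, 108)
Output shape: (31, 35, 21, 36)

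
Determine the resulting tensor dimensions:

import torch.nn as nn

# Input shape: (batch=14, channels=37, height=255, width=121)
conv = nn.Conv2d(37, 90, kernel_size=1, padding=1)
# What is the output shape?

Input shape: (14, 37, 255, 121)
Output shape: (14, 90, 257, 123)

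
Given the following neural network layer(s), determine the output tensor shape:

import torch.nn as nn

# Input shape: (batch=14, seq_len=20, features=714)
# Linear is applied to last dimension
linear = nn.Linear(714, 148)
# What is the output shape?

Input shape: (14, 20, 714)
Output shape: (14, 20, 148)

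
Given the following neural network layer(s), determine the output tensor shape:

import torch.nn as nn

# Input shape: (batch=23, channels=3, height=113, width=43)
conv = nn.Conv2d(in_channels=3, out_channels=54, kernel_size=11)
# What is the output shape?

Input shape: (23, 3, 113, 43)
Output shape: (23, 54, 103, 33)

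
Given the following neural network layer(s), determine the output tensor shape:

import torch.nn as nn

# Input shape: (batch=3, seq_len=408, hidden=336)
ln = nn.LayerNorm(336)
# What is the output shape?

Input shape: (3, 408, 336)
Output shape: (3, 408, 336)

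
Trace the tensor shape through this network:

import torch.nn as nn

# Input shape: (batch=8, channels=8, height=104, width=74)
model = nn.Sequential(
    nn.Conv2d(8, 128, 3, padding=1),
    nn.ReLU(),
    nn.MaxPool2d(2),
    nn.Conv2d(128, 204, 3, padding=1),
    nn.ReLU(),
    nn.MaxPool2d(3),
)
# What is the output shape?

Input shape: (8, 8, 104, 74)
  -> after first Conv2d: (8, 128, 104, 74)
  -> after first MaxPool2d: (8, 128, 52, 37)
  -> after second Conv2d: (8, 204, 52, 37)
Output shape: (8, 204, 17, 12)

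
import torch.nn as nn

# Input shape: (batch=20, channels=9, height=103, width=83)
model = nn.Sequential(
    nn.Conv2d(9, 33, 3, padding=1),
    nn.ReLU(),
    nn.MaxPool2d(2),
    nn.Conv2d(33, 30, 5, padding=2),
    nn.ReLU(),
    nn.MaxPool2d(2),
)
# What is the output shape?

Input shape: (20, 9, 103, 83)
  -> after first Conv2d: (20, 33, 103, 83)
  -> after first MaxPool2d: (20, 33, 51, 41)
  -> after second Conv2d: (20, 30, 51, 41)
Output shape: (20, 30, 25, 20)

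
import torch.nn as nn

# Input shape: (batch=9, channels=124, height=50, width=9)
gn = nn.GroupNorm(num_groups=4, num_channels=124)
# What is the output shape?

Input shape: (9, 124, 50, 9)
Output shape: (9, 124, 50, 9)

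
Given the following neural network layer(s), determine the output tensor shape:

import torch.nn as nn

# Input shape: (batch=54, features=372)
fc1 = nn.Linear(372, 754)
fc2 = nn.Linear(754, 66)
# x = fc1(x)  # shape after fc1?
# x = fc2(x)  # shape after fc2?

Input shape: (54, 372)
  -> after fc1: (54, 754)
Output shape: (54, 66)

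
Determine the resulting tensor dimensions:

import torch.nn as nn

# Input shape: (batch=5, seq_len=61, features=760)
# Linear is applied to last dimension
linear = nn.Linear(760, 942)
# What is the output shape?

Input shape: (5, 61, 760)
Output shape: (5, 61, 942)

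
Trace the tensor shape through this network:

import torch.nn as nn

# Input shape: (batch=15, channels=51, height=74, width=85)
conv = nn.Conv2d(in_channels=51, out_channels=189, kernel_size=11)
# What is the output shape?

Input shape: (15, 51, 74, 85)
Output shape: (15, 189, 64, 75)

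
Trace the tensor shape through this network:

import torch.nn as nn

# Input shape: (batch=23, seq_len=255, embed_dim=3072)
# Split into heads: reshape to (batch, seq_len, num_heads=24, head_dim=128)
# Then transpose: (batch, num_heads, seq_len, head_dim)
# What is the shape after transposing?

Input shape: (23, 255, 3072)
  -> after reshape: (23, 255, 24, 128)
Output shape: (23, 24, 255, 128)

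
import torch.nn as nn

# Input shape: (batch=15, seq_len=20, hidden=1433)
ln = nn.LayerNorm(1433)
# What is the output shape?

Input shape: (15, 20, 1433)
Output shape: (15, 20, 1433)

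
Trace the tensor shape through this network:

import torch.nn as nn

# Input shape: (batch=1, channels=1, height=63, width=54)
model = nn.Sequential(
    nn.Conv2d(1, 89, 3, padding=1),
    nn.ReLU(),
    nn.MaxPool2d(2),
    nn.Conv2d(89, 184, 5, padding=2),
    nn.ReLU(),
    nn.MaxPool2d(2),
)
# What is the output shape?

Input shape: (1, 1, 63, 54)
  -> after first Conv2d: (1, 89, 63, 54)
  -> after first MaxPool2d: (1, 89, 31, 27)
  -> after second Conv2d: (1, 184, 31, 27)
Output shape: (1, 184, 15, 13)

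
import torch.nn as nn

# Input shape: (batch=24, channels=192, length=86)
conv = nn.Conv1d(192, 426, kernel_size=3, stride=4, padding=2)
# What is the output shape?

Input shape: (24, 192, 86)
Output shape: (24, 426, 22)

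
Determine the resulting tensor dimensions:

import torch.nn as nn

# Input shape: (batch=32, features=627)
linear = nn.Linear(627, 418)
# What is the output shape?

Input shape: (32, 627)
Output shape: (32, 418)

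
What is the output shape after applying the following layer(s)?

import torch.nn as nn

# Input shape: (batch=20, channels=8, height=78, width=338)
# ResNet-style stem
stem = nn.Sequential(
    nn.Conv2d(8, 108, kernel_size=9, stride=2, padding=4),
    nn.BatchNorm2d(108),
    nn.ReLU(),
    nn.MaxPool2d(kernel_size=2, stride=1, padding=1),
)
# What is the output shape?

Input shape: (20, 8, 78, 338)
  -> after Conv2d 9x9 stride=2: (20, 108, 39, 169)
Output shape: (20, 108, 40, 170)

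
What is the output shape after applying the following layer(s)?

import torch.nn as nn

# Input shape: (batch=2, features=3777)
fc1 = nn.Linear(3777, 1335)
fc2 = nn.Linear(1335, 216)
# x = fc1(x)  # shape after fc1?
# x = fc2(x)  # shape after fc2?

Input shape: (2, 3777)
  -> after fc1: (2, 1335)
Output shape: (2, 216)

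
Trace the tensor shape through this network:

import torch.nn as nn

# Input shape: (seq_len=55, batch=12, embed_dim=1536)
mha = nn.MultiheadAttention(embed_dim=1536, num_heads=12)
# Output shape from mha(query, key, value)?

Input shape: (55, 12, 1536)
Output shape: (55, 12, 1536)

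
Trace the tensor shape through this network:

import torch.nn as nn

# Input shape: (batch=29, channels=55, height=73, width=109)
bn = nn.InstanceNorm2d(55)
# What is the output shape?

Input shape: (29, 55, 73, 109)
Output shape: (29, 55, 73, 109)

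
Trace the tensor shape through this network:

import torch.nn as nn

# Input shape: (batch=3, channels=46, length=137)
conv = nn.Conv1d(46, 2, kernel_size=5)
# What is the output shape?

Input shape: (3, 46, 137)
Output shape: (3, 2, 133)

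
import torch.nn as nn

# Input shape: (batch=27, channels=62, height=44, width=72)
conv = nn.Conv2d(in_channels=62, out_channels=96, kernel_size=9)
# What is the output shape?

Input shape: (27, 62, 44, 72)
Output shape: (27, 96, 36, 64)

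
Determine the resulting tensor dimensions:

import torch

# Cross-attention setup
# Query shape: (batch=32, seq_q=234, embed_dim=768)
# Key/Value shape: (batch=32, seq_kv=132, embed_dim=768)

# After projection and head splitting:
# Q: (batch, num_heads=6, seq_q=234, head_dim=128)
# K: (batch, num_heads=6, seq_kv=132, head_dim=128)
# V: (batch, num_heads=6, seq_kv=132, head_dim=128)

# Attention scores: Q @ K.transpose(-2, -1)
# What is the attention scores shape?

Input shape: (32, 234, 768)
Output shape: (32, 6, 234, 132)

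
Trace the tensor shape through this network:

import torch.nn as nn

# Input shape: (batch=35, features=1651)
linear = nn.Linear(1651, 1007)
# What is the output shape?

Input shape: (35, 1651)
Output shape: (35, 1007)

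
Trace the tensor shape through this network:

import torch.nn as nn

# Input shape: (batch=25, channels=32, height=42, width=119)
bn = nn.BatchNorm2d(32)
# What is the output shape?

Input shape: (25, 32, 42, 119)
Output shape: (25, 32, 42, 119)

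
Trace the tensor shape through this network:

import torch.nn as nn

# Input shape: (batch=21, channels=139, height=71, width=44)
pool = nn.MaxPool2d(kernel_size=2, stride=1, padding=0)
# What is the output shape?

Input shape: (21, 139, 71, 44)
Output shape: (21, 139, 70, 43)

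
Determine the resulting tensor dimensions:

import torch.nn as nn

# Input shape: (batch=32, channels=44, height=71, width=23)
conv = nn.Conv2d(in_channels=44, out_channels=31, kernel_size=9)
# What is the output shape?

Input shape: (32, 44, 71, 23)
Output shape: (32, 31, 63, 15)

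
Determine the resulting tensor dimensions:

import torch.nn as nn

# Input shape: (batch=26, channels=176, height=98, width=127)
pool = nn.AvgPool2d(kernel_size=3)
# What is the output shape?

Input shape: (26, 176, 98, 127)
Output shape: (26, 176, 32, 42)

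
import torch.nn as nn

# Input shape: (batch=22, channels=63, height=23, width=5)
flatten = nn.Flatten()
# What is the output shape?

Input shape: (22, 63, 23, 5)
Output shape: (22, 7245)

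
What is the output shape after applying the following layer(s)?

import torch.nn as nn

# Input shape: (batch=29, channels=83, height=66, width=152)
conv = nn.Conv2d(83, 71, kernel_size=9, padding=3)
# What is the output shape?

Input shape: (29, 83, 66, 152)
Output shape: (29, 71, 64, 150)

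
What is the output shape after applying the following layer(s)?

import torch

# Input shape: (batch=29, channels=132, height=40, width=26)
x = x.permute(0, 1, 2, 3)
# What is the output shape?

Input shape: (29, 132, 40, 26)
Output shape: (29, 132, 40, 26)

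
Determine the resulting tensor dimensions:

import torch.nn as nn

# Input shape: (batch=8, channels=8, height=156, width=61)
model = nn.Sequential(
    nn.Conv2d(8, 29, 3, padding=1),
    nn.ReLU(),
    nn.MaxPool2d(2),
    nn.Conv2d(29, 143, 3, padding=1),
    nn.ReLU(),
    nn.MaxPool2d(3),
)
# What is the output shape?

Input shape: (8, 8, 156, 61)
  -> after first Conv2d: (8, 29, 156, 61)
  -> after first MaxPool2d: (8, 29, 78, 30)
  -> after second Conv2d: (8, 143, 78, 30)
Output shape: (8, 143, 26, 10)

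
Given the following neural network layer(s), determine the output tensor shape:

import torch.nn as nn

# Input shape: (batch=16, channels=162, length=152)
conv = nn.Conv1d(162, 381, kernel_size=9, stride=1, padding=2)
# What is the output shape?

Input shape: (16, 162, 152)
Output shape: (16, 381, 148)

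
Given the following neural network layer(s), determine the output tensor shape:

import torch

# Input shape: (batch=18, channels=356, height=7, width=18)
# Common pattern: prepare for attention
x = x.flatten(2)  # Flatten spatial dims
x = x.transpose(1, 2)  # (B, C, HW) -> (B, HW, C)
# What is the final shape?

Input shape: (18, 356, 7, 18)
  -> after flatten(2): (18, 356, 126)
Output shape: (18, 126, 356)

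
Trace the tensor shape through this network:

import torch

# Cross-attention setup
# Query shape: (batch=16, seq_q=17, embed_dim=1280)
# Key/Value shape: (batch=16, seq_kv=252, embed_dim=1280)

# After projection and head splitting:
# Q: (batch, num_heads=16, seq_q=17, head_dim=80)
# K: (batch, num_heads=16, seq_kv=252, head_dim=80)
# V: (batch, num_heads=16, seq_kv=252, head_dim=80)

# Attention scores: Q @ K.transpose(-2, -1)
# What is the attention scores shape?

Input shape: (16, 17, 1280)
Output shape: (16, 16, 17, 252)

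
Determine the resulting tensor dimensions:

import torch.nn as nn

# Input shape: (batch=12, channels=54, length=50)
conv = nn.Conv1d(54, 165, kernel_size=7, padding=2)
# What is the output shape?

Input shape: (12, 54, 50)
Output shape: (12, 165, 48)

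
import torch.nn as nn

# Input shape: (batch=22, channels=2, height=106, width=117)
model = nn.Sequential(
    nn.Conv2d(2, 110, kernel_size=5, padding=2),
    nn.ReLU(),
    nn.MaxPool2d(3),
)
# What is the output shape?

Input shape: (22, 2, 106, 117)
  -> after Conv2d: (22, 110, 106, 117)
  -> after ReLU: (22, 110, 106, 117)
Output shape: (22, 110, 35, 39)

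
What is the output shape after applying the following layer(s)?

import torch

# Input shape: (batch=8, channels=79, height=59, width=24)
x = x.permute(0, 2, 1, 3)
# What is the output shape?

Input shape: (8, 79, 59, 24)
Output shape: (8, 59, 79, 24)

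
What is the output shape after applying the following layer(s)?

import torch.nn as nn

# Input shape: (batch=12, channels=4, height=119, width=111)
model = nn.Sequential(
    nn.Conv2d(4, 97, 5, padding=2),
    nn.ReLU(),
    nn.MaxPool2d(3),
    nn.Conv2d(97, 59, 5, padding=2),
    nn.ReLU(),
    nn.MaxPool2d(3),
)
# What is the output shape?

Input shape: (12, 4, 119, 111)
  -> after first Conv2d: (12, 97, 119, 111)
  -> after first MaxPool2d: (12, 97, 39, 37)
  -> after second Conv2d: (12, 59, 39, 37)
Output shape: (12, 59, 13, 12)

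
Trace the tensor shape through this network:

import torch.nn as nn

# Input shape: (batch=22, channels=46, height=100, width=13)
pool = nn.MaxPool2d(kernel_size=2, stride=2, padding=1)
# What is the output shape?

Input shape: (22, 46, 100, 13)
Output shape: (22, 46, 51, 7)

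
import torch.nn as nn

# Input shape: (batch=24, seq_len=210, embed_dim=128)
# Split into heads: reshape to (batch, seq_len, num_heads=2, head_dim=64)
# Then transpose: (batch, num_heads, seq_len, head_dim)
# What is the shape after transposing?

Input shape: (24, 210, 128)
  -> after reshape: (24, 210, 2, 64)
Output shape: (24, 2, 210, 64)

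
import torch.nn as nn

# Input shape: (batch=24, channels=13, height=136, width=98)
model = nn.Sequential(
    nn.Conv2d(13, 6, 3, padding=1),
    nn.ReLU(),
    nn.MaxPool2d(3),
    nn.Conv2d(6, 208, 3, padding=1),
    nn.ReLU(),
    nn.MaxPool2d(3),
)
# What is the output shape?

Input shape: (24, 13, 136, 98)
  -> after first Conv2d: (24, 6, 136, 98)
  -> after first MaxPool2d: (24, 6, 45, 32)
  -> after second Conv2d: (24, 208, 45, 32)
Output shape: (24, 208, 15, 10)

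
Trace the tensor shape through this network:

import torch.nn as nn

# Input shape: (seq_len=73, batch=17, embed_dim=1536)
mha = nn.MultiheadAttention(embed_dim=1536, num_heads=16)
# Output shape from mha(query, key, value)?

Input shape: (73, 17, 1536)
Output shape: (73, 17, 1536)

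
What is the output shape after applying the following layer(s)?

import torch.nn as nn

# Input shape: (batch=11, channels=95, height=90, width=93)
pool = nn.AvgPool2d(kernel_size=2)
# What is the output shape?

Input shape: (11, 95, 90, 93)
Output shape: (11, 95, 45, 46)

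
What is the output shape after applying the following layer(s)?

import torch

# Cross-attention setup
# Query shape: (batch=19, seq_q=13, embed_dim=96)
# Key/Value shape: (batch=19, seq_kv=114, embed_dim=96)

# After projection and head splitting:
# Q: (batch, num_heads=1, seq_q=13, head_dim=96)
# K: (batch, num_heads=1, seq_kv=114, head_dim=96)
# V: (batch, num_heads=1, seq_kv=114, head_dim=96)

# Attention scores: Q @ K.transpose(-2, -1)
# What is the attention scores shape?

Input shape: (19, 13, 96)
Output shape: (19, 1, 13, 114)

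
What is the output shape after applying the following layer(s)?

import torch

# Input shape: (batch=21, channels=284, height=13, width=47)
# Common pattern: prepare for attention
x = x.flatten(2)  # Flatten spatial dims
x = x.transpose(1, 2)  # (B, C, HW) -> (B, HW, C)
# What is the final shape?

Input shape: (21, 284, 13, 47)
  -> after flatten(2): (21, 284, 611)
Output shape: (21, 611, 284)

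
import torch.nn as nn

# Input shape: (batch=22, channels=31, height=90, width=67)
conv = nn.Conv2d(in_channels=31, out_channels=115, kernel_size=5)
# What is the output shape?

Input shape: (22, 31, 90, 67)
Output shape: (22, 115, 86, 63)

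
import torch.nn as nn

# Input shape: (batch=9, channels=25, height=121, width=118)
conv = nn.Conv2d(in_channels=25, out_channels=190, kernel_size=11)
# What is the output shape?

Input shape: (9, 25, 121, 118)
Output shape: (9, 190, 111, 108)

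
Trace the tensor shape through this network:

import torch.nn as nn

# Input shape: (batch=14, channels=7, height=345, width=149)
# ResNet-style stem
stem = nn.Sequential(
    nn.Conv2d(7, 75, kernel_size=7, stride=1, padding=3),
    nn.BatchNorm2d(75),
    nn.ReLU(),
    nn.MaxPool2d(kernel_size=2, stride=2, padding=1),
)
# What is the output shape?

Input shape: (14, 7, 345, 149)
  -> after Conv2d 7x7 stride=1: (14, 75, 345, 149)
Output shape: (14, 75, 173, 75)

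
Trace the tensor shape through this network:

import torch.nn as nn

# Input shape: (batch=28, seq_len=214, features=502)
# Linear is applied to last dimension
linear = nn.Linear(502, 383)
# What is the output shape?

Input shape: (28, 214, 502)
Output shape: (28, 214, 383)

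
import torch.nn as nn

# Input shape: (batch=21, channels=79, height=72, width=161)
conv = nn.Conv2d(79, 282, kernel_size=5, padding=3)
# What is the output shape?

Input shape: (21, 79, 72, 161)
Output shape: (21, 282, 74, 163)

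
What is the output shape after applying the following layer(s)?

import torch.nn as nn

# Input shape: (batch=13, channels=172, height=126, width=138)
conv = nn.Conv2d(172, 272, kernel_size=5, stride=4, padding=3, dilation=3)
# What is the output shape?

Input shape: (13, 172, 126, 138)
Output shape: (13, 272, 30, 33)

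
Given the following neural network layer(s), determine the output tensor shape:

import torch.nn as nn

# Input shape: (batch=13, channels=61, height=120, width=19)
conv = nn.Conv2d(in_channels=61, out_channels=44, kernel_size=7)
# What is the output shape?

Input shape: (13, 61, 120, 19)
Output shape: (13, 44, 114, 13)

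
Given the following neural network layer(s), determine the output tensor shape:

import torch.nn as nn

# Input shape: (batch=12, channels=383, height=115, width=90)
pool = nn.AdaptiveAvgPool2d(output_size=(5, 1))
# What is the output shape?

Input shape: (12, 383, 115, 90)
Output shape: (12, 383, 5, 1)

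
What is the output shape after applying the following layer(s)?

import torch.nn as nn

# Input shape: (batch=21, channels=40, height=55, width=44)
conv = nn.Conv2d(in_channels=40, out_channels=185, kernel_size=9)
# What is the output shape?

Input shape: (21, 40, 55, 44)
Output shape: (21, 185, 47, 36)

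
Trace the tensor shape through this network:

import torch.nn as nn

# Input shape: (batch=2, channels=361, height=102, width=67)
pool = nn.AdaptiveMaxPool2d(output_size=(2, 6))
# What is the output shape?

Input shape: (2, 361, 102, 67)
Output shape: (2, 361, 2, 6)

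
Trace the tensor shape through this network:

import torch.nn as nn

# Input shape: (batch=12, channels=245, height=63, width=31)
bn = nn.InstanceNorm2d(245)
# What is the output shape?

Input shape: (12, 245, 63, 31)
Output shape: (12, 245, 63, 31)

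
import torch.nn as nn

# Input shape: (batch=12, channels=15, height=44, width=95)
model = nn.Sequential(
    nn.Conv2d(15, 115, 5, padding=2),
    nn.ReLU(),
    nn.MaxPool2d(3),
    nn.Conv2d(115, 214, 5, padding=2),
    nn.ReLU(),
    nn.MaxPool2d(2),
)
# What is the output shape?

Input shape: (12, 15, 44, 95)
  -> after first Conv2d: (12, 115, 44, 95)
  -> after first MaxPool2d: (12, 115, 14, 31)
  -> after second Conv2d: (12, 214, 14, 31)
Output shape: (12, 214, 7, 15)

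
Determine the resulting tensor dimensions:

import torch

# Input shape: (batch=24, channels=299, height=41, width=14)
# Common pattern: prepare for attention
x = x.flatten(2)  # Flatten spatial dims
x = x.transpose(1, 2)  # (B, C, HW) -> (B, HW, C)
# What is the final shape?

Input shape: (24, 299, 41, 14)
  -> after flatten(2): (24, 299, 574)
Output shape: (24, 574, 299)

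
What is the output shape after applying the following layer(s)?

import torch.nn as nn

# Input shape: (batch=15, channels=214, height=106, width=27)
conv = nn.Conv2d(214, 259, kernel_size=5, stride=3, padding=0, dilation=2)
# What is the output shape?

Input shape: (15, 214, 106, 27)
Output shape: (15, 259, 33, 7)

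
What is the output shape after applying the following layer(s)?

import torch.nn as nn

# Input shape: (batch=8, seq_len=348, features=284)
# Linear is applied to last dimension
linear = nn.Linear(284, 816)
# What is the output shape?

Input shape: (8, 348, 284)
Output shape: (8, 348, 816)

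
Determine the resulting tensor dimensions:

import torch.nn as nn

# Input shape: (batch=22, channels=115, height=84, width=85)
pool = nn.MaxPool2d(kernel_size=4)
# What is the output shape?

Input shape: (22, 115, 84, 85)
Output shape: (22, 115, 21, 21)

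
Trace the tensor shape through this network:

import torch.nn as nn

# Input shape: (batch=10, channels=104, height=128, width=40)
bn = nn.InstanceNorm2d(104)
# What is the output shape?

Input shape: (10, 104, 128, 40)
Output shape: (10, 104, 128, 40)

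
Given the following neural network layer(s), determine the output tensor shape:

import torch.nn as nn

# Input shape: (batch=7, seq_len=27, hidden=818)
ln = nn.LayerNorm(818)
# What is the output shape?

Input shape: (7, 27, 818)
Output shape: (7, 27, 818)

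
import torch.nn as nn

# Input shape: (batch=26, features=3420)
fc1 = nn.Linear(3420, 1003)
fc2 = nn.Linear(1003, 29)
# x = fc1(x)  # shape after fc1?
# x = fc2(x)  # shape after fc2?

Input shape: (26, 3420)
  -> after fc1: (26, 1003)
Output shape: (26, 29)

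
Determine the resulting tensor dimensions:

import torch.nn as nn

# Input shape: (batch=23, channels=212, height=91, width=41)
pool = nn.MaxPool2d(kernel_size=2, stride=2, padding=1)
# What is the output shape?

Input shape: (23, 212, 91, 41)
Output shape: (23, 212, 46, 21)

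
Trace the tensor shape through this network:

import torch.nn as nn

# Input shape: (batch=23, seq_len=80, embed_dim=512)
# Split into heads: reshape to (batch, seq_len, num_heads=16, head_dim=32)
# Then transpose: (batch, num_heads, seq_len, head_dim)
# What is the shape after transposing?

Input shape: (23, 80, 512)
  -> after reshape: (23, 80, 16, 32)
Output shape: (23, 16, 80, 32)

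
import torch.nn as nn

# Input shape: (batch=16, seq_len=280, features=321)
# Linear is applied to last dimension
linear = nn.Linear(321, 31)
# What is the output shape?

Input shape: (16, 280, 321)
Output shape: (16, 280, 31)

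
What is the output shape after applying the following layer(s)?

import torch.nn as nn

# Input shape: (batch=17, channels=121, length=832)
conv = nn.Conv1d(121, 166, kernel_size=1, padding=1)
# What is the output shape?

Input shape: (17, 121, 832)
Output shape: (17, 166, 834)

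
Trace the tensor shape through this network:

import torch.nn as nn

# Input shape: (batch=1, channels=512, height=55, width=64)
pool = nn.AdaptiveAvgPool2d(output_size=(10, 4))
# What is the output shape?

Input shape: (1, 512, 55, 64)
Output shape: (1, 512, 10, 4)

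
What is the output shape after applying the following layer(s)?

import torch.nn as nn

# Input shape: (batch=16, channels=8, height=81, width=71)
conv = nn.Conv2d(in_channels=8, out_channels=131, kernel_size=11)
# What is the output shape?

Input shape: (16, 8, 81, 71)
Output shape: (16, 131, 71, 61)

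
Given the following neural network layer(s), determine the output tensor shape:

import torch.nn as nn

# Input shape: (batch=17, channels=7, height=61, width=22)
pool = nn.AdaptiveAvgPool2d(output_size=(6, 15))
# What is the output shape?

Input shape: (17, 7, 61, 22)
Output shape: (17, 7, 6, 15)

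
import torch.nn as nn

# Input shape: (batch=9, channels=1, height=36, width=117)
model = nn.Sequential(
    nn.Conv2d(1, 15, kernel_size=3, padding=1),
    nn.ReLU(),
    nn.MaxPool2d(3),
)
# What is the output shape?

Input shape: (9, 1, 36, 117)
  -> after Conv2d: (9, 15, 36, 117)
  -> after ReLU: (9, 15, 36, 117)
Output shape: (9, 15, 12, 39)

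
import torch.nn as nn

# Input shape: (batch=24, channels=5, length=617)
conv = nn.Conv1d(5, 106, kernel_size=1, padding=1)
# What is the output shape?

Input shape: (24, 5, 617)
Output shape: (24, 106, 619)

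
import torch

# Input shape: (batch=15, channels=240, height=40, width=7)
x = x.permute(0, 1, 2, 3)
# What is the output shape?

Input shape: (15, 240, 40, 7)
Output shape: (15, 240, 40, 7)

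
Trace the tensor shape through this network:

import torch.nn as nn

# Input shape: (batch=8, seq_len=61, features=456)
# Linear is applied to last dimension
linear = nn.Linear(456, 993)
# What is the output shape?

Input shape: (8, 61, 456)
Output shape: (8, 61, 993)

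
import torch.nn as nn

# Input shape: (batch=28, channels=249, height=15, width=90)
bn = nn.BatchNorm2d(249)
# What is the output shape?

Input shape: (28, 249, 15, 90)
Output shape: (28, 249, 15, 90)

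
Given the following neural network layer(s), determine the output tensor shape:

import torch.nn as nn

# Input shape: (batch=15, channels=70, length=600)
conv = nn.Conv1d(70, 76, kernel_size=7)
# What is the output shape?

Input shape: (15, 70, 600)
Output shape: (15, 76, 594)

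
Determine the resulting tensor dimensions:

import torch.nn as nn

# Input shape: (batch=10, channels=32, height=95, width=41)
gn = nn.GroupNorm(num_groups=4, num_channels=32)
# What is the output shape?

Input shape: (10, 32, 95, 41)
Output shape: (10, 32, 95, 41)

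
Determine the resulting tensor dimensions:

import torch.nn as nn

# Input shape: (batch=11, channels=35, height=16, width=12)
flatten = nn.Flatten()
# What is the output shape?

Input shape: (11, 35, 16, 12)
Output shape: (11, 6720)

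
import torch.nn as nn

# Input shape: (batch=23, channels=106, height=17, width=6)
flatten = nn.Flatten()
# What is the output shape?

Input shape: (23, 106, 17, 6)
Output shape: (23, 10812)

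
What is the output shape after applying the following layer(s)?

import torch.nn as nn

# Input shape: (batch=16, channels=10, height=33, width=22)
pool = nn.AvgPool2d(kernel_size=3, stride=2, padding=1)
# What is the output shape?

Input shape: (16, 10, 33, 22)
Output shape: (16, 10, 17, 11)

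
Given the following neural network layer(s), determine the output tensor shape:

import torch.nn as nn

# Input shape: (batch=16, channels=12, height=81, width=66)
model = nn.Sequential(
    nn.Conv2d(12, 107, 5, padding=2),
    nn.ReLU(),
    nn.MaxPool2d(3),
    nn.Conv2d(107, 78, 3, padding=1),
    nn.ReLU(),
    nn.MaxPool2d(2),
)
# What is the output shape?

Input shape: (16, 12, 81, 66)
  -> after first Conv2d: (16, 107, 81, 66)
  -> after first MaxPool2d: (16, 107, 27, 22)
  -> after second Conv2d: (16, 78, 27, 22)
Output shape: (16, 78, 13, 11)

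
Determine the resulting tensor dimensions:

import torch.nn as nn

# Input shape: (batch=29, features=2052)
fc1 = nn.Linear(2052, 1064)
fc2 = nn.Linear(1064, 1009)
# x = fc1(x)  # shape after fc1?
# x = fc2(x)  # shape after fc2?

Input shape: (29, 2052)
  -> after fc1: (29, 1064)
Output shape: (29, 1009)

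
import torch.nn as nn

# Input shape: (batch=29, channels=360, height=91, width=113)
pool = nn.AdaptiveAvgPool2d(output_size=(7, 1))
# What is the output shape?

Input shape: (29, 360, 91, 113)
Output shape: (29, 360, 7, 1)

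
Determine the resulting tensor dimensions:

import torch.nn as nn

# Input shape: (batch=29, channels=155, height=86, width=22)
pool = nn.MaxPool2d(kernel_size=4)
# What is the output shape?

Input shape: (29, 155, 86, 22)
Output shape: (29, 155, 21, 5)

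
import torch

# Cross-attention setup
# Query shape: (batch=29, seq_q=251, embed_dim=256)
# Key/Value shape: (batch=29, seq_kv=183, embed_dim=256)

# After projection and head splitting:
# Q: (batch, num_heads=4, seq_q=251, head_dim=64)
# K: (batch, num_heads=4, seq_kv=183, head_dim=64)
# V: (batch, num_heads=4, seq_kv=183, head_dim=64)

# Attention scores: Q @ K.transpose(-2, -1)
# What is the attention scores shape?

Input shape: (29, 251, 256)
Output shape: (29, 4, 251, 183)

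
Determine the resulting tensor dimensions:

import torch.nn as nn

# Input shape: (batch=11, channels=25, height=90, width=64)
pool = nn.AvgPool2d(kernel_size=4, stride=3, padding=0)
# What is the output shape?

Input shape: (11, 25, 90, 64)
Output shape: (11, 25, 29, 21)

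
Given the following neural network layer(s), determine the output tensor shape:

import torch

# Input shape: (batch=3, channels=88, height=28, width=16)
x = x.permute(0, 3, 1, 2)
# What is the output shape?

Input shape: (3, 88, 28, 16)
Output shape: (3, 16, 88, 28)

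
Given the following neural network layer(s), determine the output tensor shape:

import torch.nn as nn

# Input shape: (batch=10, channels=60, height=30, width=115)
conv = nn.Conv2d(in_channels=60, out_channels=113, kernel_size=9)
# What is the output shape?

Input shape: (10, 60, 30, 115)
Output shape: (10, 113, 22, 107)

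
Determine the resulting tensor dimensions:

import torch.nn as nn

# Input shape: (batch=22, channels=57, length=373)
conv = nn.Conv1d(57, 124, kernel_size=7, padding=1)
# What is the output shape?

Input shape: (22, 57, 373)
Output shape: (22, 124, 369)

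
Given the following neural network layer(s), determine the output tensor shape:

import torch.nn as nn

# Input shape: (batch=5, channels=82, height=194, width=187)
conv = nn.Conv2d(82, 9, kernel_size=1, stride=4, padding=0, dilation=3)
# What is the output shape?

Input shape: (5, 82, 194, 187)
Output shape: (5, 9, 49, 47)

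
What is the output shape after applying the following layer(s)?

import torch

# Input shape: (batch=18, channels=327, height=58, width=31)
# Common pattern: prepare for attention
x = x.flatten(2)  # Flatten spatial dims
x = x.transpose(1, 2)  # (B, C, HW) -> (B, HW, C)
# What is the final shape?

Input shape: (18, 327, 58, 31)
  -> after flatten(2): (18, 327, 1798)
Output shape: (18, 1798, 327)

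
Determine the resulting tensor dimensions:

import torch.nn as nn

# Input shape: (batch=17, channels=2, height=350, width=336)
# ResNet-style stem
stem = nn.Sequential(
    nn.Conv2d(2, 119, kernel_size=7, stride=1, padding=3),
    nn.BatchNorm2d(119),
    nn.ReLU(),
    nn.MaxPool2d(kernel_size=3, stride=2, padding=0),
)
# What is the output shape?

Input shape: (17, 2, 350, 336)
  -> after Conv2d 7x7 stride=1: (17, 119, 350, 336)
Output shape: (17, 119, 174, 167)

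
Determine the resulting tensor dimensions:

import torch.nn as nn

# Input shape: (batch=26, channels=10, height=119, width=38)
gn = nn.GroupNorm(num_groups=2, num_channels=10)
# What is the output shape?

Input shape: (26, 10, 119, 38)
Output shape: (26, 10, 119, 38)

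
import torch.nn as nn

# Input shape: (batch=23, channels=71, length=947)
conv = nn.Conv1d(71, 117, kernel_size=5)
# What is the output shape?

Input shape: (23, 71, 947)
Output shape: (23, 117, 943)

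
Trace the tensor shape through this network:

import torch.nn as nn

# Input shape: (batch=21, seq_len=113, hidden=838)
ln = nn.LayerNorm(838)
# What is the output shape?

Input shape: (21, 113, 838)
Output shape: (21, 113, 838)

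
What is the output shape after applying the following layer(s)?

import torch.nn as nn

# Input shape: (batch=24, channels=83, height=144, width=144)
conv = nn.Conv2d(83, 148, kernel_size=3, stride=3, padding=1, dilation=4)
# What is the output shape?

Input shape: (24, 83, 144, 144)
Output shape: (24, 148, 46, 46)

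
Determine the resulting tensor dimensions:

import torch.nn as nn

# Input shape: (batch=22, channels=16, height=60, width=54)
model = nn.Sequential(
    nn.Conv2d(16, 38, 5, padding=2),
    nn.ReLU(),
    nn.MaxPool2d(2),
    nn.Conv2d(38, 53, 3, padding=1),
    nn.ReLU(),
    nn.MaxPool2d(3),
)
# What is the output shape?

Input shape: (22, 16, 60, 54)
  -> after first Conv2d: (22, 38, 60, 54)
  -> after first MaxPool2d: (22, 38, 30, 27)
  -> after second Conv2d: (22, 53, 30, 27)
Output shape: (22, 53, 10, 9)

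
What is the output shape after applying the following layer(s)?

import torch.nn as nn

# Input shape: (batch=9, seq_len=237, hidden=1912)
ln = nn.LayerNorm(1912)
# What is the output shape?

Input shape: (9, 237, 1912)
Output shape: (9, 237, 1912)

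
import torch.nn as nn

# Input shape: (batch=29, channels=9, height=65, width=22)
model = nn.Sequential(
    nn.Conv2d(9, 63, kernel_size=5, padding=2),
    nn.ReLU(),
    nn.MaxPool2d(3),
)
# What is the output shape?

Input shape: (29, 9, 65, 22)
  -> after Conv2d: (29, 63, 65, 22)
  -> after ReLU: (29, 63, 65, 22)
Output shape: (29, 63, 21, 7)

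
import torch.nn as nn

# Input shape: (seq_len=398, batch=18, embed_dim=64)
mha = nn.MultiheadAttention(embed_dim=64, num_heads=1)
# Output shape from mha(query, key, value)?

Input shape: (398, 18, 64)
Output shape: (398, 18, 64)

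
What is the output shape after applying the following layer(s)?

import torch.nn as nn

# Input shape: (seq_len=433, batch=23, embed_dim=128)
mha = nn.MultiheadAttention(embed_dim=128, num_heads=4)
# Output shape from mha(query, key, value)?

Input shape: (433, 23, 128)
Output shape: (433, 23, 128)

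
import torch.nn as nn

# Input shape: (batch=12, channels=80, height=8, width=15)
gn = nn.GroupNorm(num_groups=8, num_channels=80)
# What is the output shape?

Input shape: (12, 80, 8, 15)
Output shape: (12, 80, 8, 15)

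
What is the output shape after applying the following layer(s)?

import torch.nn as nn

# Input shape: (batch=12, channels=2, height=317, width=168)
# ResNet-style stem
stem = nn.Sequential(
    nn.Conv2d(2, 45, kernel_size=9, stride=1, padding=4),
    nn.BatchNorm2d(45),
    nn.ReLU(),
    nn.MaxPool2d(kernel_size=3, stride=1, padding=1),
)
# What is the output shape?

Input shape: (12, 2, 317, 168)
  -> after Conv2d 9x9 stride=1: (12, 45, 317, 168)
Output shape: (12, 45, 317, 168)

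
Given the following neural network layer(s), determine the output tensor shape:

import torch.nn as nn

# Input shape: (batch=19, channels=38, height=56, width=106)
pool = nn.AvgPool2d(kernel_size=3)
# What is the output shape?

Input shape: (19, 38, 56, 106)
Output shape: (19, 38, 18, 35)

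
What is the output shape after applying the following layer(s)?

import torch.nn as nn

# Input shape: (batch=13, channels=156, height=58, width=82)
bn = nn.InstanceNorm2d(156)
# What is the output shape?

Input shape: (13, 156, 58, 82)
Output shape: (13, 156, 58, 82)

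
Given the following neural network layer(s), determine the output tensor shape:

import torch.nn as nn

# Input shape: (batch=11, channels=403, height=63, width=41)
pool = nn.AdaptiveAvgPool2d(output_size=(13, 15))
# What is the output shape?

Input shape: (11, 403, 63, 41)
Output shape: (11, 403, 13, 15)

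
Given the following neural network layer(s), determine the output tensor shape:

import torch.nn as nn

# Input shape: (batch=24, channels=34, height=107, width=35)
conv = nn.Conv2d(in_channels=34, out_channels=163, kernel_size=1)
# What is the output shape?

Input shape: (24, 34, 107, 35)
Output shape: (24, 163, 107, 35)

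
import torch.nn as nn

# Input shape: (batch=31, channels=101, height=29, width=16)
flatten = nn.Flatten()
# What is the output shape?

Input shape: (31, 101, 29, 16)
Output shape: (31, 46864)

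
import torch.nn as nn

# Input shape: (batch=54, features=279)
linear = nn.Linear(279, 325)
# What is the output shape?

Input shape: (54, 279)
Output shape: (54, 325)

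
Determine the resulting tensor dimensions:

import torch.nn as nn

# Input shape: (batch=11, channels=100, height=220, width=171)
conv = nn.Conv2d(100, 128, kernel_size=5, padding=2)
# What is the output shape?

Input shape: (11, 100, 220, 171)
Output shape: (11, 128, 220, 171)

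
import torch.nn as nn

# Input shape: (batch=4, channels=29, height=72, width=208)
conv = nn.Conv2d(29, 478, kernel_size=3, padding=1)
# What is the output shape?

Input shape: (4, 29, 72, 208)
Output shape: (4, 478, 72, 208)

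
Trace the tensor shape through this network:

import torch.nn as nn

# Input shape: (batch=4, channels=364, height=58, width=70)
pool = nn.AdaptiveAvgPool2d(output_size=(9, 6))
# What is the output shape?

Input shape: (4, 364, 58, 70)
Output shape: (4, 364, 9, 6)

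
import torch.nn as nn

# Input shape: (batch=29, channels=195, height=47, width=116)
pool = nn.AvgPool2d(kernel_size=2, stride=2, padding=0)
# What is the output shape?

Input shape: (29, 195, 47, 116)
Output shape: (29, 195, 23, 58)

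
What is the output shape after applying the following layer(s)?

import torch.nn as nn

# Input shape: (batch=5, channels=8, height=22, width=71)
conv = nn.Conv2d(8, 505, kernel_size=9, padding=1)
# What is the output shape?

Input shape: (5, 8, 22, 71)
Output shape: (5, 505, 16, 65)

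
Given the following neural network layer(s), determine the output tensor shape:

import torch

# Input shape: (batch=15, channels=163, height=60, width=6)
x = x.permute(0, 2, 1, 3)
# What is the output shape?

Input shape: (15, 163, 60, 6)
Output shape: (15, 60, 163, 6)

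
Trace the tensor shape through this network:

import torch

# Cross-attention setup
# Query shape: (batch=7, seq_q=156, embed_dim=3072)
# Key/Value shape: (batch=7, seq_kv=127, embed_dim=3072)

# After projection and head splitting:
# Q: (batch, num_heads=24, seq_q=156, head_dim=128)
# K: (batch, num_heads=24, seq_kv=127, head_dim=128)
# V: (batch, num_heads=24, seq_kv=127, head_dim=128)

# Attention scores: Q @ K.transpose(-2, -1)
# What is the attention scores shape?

Input shape: (7, 156, 3072)
Output shape: (7, 24, 156, 127)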